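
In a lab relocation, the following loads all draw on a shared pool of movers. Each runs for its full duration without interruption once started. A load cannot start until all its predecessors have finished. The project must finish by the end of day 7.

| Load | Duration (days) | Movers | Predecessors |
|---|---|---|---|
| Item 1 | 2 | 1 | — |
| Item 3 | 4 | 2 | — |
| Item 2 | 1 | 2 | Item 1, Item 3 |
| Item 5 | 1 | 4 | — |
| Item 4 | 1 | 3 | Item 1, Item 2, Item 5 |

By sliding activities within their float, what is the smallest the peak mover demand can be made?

4

Early-start (Item 1@1, Item 3@1, Item 2@5, Item 5@1, Item 4@6) gives peak 7: d1:7  d2:3  d3:2  d4:2  d5:2  d6:3  d7:0.
Shift Item 5→6, Item 4→7.
Schedule Item 1@1, Item 3@1, Item 2@5, Item 5@6, Item 4@7: d1:3  d2:3  d3:2  d4:2  d5:2  d6:4  d7:3 — peak 4.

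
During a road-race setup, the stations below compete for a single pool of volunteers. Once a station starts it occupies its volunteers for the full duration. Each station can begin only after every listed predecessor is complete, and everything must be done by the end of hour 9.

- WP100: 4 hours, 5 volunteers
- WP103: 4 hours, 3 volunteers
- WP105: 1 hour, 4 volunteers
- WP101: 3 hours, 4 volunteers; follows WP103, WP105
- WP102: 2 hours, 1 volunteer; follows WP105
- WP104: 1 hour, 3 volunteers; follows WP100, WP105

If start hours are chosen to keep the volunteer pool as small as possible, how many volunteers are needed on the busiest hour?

8

Early-start (WP100@1, WP103@1, WP105@1, WP101@5, WP102@2, WP104@5) gives peak 12: h1:12  h2:9  h3:9  h4:8  h5:7  h6:4  h7:4  h8:0  h9:0.
Shift WP105→5, WP101→6, WP102→6, WP104→6.
Schedule WP100@1, WP103@1, WP105@5, WP101@6, WP102@6, WP104@6: h1:8  h2:8  h3:8  h4:8  h5:4  h6:8  h7:5  h8:4  h9:0 — peak 8.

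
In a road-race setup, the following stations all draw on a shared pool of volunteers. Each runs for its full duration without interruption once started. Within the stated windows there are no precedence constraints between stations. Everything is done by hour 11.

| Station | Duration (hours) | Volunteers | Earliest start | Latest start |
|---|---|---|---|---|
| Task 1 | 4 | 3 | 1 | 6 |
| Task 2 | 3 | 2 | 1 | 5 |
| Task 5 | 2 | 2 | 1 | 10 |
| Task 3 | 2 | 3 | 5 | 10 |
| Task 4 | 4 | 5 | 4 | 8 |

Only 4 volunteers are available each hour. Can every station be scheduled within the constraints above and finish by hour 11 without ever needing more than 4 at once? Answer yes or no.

no

Total volunteer-hours = 48; over 11 hours the average is 48/11 > 4, so some hour must exceed 4.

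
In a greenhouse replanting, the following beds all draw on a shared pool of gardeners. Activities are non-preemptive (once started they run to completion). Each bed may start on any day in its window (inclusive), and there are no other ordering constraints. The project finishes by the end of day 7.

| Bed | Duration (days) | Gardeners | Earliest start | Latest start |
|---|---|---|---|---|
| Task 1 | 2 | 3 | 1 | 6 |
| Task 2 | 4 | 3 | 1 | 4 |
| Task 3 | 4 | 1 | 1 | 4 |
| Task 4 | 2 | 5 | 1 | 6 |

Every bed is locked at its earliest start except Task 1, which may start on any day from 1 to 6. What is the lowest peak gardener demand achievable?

Task 1@1: d1:12  d2:12  d3:4  d4:4  d5:0  d6:0  d7:0 → peak 12
Task 1@2: d1:9  d2:12  d3:7  d4:4  d5:0  d6:0  d7:0 → peak 12
Task 1@3: d1:9  d2:9  d3:7  d4:7  d5:0  d6:0  d7:0 → peak 9
Task 1@4: d1:9  d2:9  d3:4  d4:7  d5:3  d6:0  d7:0 → peak 9
Task 1@5: d1:9  d2:9  d3:4  d4:4  d5:3  d6:3  d7:0 → peak 9
Task 1@6: d1:9  d2:9  d3:4  d4:4  d5:0  d6:3  d7:3 → peak 9
Best is Task 1@3, peak 9.

9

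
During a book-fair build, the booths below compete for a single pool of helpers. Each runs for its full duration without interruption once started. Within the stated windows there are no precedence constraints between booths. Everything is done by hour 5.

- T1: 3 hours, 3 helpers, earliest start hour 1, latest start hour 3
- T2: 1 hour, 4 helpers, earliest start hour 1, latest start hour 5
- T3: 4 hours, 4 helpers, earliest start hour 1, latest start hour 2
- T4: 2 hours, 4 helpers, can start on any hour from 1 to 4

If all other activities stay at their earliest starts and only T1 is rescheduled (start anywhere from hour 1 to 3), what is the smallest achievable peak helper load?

12

T1@1: h1:15  h2:11  h3:7  h4:4  h5:0 → peak 15
T1@2: h1:12  h2:11  h3:7  h4:7  h5:0 → peak 12
T1@3: h1:12  h2:8  h3:7  h4:7  h5:3 → peak 12
Best is T1@2, peak 12.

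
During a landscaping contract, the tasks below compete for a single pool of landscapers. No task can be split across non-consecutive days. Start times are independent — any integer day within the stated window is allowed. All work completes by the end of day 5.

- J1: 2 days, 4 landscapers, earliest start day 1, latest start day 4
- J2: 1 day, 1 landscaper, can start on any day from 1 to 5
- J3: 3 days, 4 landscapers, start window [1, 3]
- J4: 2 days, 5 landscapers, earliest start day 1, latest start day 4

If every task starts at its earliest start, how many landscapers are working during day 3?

At early start, day 3 has: J3.
Demand: 4 = 4.

4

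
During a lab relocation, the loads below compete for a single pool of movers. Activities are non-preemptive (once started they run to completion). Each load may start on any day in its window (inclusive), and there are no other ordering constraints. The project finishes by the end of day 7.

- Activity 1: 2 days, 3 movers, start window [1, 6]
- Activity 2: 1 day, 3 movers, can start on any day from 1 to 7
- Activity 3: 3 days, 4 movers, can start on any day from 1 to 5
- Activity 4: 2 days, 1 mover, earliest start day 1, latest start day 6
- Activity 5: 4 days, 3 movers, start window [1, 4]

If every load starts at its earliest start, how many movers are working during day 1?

14

At early start, day 1 has: Activity 1, Activity 2, Activity 3, Activity 4, Activity 5.
Demand: 3 + 3 + 4 + 1 + 3 = 14.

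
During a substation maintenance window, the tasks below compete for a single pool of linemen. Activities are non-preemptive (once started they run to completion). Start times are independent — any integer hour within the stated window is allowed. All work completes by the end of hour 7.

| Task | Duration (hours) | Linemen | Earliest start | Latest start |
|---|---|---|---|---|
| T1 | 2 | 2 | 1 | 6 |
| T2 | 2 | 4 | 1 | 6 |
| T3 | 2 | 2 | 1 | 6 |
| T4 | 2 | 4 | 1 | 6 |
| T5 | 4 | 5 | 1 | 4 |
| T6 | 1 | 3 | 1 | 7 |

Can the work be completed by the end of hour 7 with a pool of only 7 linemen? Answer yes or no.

The minimum achievable peak is 8; 7 < 8, so no feasible schedule stays within the cap.

no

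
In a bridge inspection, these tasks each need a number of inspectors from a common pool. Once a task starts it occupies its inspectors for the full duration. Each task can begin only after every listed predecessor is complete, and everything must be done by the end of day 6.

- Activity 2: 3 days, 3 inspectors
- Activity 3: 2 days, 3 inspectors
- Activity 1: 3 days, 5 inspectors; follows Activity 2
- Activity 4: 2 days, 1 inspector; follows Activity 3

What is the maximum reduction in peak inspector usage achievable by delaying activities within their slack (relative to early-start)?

Early-start peak: d1:6  d2:6  d3:4  d4:6  d5:5  d6:5 ⇒ 6.
Leveled (Activity 2@1, Activity 3@1, Activity 1@4, Activity 4@3): d1:6  d2:6  d3:4  d4:6  d5:5  d6:5 ⇒ 6.
Reduction 6 − 6 = 0.

0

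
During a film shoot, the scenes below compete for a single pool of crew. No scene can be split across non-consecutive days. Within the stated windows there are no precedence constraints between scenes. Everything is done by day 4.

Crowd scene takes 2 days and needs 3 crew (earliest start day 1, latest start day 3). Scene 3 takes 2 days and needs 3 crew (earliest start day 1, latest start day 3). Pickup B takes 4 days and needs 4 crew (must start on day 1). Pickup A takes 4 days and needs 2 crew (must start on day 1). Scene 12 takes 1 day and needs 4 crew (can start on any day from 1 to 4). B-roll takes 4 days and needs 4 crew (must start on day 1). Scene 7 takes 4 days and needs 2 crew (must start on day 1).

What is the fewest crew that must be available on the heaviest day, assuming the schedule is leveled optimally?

18

Early-start (Crowd scene@1, Scene 3@1, Pickup B@1, Pickup A@1, Scene 12@1, B-roll@1, Scene 7@1) gives peak 22: d1:22  d2:18  d3:12  d4:12.
Shift Scene 12→3.
Schedule Crowd scene@1, Scene 3@1, Pickup B@1, Pickup A@1, Scene 12@3, B-roll@1, Scene 7@1: d1:18  d2:18  d3:16  d4:12 — peak 18.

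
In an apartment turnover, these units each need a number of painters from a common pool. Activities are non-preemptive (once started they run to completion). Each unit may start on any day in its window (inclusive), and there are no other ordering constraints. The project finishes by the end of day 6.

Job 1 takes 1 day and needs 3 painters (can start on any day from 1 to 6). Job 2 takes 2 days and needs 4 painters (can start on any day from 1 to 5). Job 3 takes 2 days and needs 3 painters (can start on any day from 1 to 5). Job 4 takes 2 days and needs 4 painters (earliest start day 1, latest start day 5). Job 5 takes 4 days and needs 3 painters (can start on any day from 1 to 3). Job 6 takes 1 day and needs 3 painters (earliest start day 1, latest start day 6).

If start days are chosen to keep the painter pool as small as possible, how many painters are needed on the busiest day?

Early-start (Job 1@1, Job 2@1, Job 3@1, Job 4@1, Job 5@1, Job 6@1) gives peak 20: d1:20  d2:14  d3:3  d4:3  d5:0  d6:0.
Shift Job 3→2, Job 4→4, Job 5→3, Job 6→6.
Schedule Job 1@1, Job 2@1, Job 3@2, Job 4@4, Job 5@3, Job 6@6: d1:7  d2:7  d3:6  d4:7  d5:7  d6:6 — peak 7.
Total painter-days = 40 over 6 days ⇒ peak ≥ ⌈40/6⌉ = 7, so 7 is optimal.

7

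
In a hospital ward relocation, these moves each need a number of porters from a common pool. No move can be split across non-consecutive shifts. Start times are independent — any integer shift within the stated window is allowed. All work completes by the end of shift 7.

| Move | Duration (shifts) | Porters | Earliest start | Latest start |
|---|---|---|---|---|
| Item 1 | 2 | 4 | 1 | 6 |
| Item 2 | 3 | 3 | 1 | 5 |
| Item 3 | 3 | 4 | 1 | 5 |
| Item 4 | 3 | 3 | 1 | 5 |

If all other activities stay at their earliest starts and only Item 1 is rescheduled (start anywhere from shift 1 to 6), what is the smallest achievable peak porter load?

Item 1@1: s1:14  s2:14  s3:10  s4:0  s5:0  s6:0  s7:0 → peak 14
Item 1@2: s1:10  s2:14  s3:14  s4:0  s5:0  s6:0  s7:0 → peak 14
Item 1@3: s1:10  s2:10  s3:14  s4:4  s5:0  s6:0  s7:0 → peak 14
Item 1@4: s1:10  s2:10  s3:10  s4:4  s5:4  s6:0  s7:0 → peak 10
Item 1@5: s1:10  s2:10  s3:10  s4:0  s5:4  s6:4  s7:0 → peak 10
Item 1@6: s1:10  s2:10  s3:10  s4:0  s5:0  s6:4  s7:4 → peak 10
Best is Item 1@4, peak 10.

10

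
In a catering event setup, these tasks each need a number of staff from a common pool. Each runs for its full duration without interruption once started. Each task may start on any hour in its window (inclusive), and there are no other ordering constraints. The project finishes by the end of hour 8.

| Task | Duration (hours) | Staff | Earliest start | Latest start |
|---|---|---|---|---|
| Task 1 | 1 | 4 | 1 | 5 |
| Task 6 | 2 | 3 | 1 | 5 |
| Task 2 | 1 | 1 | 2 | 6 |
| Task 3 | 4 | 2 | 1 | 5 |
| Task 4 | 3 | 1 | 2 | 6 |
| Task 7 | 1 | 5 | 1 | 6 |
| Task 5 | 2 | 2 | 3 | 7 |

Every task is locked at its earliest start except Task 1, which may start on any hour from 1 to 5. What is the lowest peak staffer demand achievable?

Task 1@1: h1:14  h2:7  h3:5  h4:5  h5:0  h6:0  h7:0  h8:0 → peak 14
Task 1@2: h1:10  h2:11  h3:5  h4:5  h5:0  h6:0  h7:0  h8:0 → peak 11
Task 1@3: h1:10  h2:7  h3:9  h4:5  h5:0  h6:0  h7:0  h8:0 → peak 10
Task 1@4: h1:10  h2:7  h3:5  h4:9  h5:0  h6:0  h7:0  h8:0 → peak 10
Task 1@5: h1:10  h2:7  h3:5  h4:5  h5:4  h6:0  h7:0  h8:0 → peak 10
Best is Task 1@3, peak 10.

10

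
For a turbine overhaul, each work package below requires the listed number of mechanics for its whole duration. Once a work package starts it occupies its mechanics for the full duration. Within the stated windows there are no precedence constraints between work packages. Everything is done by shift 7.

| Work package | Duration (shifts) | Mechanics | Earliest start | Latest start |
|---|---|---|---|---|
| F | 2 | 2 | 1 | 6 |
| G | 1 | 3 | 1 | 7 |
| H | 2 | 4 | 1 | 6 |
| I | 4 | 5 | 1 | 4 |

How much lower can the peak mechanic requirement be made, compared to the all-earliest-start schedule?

Early-start peak: s1:14  s2:11  s3:5  s4:5  s5:0  s6:0  s7:0 ⇒ 14.
Leveled (F@1, G@1, H@2, I@4): s1:5  s2:6  s3:4  s4:5  s5:5  s6:5  s7:5 ⇒ 6.
Reduction 14 − 6 = 8.

8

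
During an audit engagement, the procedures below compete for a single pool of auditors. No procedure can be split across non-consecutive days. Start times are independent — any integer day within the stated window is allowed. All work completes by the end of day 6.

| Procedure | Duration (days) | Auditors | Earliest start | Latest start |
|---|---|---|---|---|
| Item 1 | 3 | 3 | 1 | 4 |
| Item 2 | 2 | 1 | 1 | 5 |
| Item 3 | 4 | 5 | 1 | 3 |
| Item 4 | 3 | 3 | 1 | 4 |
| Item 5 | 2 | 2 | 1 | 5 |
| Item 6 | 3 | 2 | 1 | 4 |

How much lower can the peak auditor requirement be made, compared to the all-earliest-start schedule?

Early-start peak: d1:16  d2:16  d3:13  d4:5  d5:0  d6:0 ⇒ 16.
Leveled (Item 1@1, Item 2@1, Item 3@1, Item 4@4, Item 5@5, Item 6@3): d1:9  d2:9  d3:10  d4:10  d5:7  d6:5 ⇒ 10.
Reduction 16 − 10 = 6.

6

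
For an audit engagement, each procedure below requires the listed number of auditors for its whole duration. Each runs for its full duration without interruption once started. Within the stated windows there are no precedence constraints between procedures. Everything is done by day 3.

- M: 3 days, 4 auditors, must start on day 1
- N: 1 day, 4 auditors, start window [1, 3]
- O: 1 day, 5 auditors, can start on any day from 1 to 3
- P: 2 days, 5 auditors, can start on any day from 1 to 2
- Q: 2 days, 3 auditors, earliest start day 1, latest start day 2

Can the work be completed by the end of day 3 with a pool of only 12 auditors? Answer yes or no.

no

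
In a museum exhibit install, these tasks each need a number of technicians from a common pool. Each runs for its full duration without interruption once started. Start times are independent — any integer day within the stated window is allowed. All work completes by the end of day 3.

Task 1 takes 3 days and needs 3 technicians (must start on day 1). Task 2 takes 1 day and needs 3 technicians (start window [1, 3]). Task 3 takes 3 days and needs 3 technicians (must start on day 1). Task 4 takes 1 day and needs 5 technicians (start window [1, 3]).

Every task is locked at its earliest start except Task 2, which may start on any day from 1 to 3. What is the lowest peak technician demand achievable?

Task 2@1: d1:14  d2:6  d3:6 → peak 14
Task 2@2: d1:11  d2:9  d3:6 → peak 11
Task 2@3: d1:11  d2:6  d3:9 → peak 11
Best is Task 2@2, peak 11.

11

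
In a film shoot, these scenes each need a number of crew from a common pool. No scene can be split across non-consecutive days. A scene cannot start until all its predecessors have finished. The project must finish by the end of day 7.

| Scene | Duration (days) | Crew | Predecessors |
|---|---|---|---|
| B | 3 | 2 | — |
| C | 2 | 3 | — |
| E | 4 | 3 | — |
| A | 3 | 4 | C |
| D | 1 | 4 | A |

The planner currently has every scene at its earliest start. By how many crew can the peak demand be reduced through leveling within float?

2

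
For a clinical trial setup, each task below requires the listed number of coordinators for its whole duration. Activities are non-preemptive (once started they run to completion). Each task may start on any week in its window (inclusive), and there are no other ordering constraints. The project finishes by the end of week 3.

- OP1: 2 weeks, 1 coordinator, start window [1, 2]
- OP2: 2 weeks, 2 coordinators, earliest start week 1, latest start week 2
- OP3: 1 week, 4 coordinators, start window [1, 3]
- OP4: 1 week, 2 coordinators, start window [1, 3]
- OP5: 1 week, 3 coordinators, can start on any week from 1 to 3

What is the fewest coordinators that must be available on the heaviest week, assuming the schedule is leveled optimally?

Early-start (OP1@1, OP2@1, OP3@1, OP4@1, OP5@1) gives peak 12: w1:12  w2:3  w3:0.
Shift OP2→2, OP4→2, OP5→3.
Schedule OP1@1, OP2@2, OP3@1, OP4@2, OP5@3: w1:5  w2:5  w3:5 — peak 5.
Total coordinator-weeks = 15 over 3 weeks ⇒ peak ≥ ⌈15/3⌉ = 5, so 5 is optimal.

5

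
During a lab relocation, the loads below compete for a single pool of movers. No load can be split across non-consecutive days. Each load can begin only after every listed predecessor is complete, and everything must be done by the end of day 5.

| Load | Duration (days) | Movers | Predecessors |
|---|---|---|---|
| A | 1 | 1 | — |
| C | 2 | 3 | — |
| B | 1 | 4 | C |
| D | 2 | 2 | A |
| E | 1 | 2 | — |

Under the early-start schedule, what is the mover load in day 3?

6

At early start, day 3 has: B, D.
Demand: 4 + 2 = 6.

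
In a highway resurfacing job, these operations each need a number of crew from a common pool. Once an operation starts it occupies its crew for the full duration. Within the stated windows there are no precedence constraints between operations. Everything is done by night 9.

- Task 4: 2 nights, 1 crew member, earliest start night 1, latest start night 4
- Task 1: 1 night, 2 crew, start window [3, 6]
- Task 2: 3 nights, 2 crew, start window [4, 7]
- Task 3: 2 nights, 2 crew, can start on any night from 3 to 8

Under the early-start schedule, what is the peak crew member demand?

Early-start schedule: Task 4@1, Task 1@3, Task 2@4, Task 3@3.
Load per night: night 1: 1, night 2: 1, night 3: 4, night 4: 4, night 5: 2, night 6: 2, night 7: 0, night 8: 0, night 9: 0.
Peak is 4.

4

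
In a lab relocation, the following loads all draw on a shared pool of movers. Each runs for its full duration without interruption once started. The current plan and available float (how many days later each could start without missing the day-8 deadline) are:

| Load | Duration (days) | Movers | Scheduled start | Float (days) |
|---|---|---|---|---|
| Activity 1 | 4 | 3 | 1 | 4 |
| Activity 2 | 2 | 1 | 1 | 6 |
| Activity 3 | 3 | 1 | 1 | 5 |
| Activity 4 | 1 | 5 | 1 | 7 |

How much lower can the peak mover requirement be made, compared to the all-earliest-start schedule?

Early-start peak: d1:10  d2:5  d3:4  d4:3  d5:0  d6:0  d7:0  d8:0 ⇒ 10.
Leveled (Activity 1@1, Activity 2@1, Activity 3@1, Activity 4@5): d1:5  d2:5  d3:4  d4:3  d5:5  d6:0  d7:0  d8:0 ⇒ 5.
Reduction 10 − 5 = 5.

5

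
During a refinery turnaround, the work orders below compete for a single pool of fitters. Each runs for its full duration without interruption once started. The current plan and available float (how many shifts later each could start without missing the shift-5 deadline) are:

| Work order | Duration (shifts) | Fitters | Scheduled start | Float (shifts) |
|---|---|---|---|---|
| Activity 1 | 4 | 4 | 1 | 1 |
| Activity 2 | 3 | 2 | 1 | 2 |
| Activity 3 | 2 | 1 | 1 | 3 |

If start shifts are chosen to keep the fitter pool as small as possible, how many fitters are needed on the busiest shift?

6

Early-start (Activity 1@1, Activity 2@1, Activity 3@1) gives peak 7: s1:7  s2:7  s3:6  s4:4  s5:0.
Shift Activity 3→4.
Schedule Activity 1@1, Activity 2@1, Activity 3@4: s1:6  s2:6  s3:6  s4:5  s5:1 — peak 6.
No arrangement of the 24 feasible schedules does better.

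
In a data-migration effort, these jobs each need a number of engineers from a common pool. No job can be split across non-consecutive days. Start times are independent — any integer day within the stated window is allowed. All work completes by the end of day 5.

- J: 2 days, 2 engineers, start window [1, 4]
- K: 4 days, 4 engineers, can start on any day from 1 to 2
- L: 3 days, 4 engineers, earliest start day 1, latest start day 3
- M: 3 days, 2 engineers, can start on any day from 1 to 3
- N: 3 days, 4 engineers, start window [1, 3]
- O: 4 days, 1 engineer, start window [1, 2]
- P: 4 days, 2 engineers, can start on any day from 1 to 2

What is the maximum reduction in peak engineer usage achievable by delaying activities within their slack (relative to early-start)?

2

Early-start peak: d1:19  d2:19  d3:17  d4:7  d5:0 ⇒ 19.
Leveled (J@1, K@1, L@1, M@1, N@3, O@1, P@1): d1:15  d2:15  d3:17  d4:11  d5:4 ⇒ 17.
Reduction 19 − 17 = 2.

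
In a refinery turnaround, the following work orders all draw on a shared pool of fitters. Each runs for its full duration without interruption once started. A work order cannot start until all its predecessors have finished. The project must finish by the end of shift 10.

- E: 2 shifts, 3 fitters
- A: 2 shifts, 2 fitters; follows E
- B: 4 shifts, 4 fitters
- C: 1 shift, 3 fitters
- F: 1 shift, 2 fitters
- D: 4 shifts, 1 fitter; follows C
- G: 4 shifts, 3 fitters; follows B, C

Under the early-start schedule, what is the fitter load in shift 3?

At early start, shift 3 has: A, B, D.
Demand: 2 + 4 + 1 = 7.

7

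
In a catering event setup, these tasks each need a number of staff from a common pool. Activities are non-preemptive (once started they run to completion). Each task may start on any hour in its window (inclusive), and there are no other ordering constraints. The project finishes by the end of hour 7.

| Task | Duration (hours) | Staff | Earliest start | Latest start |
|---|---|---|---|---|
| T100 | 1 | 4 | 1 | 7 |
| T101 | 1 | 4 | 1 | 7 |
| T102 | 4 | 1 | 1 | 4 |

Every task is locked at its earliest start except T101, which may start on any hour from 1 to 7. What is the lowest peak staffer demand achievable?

5

T101@1: h1:9  h2:1  h3:1  h4:1  h5:0  h6:0  h7:0 → peak 9
T101@2: h1:5  h2:5  h3:1  h4:1  h5:0  h6:0  h7:0 → peak 5
T101@3: h1:5  h2:1  h3:5  h4:1  h5:0  h6:0  h7:0 → peak 5
T101@4: h1:5  h2:1  h3:1  h4:5  h5:0  h6:0  h7:0 → peak 5
T101@5: h1:5  h2:1  h3:1  h4:1  h5:4  h6:0  h7:0 → peak 5
T101@6: h1:5  h2:1  h3:1  h4:1  h5:0  h6:4  h7:0 → peak 5
T101@7: h1:5  h2:1  h3:1  h4:1  h5:0  h6:0  h7:4 → peak 5
Best is T101@2, peak 5.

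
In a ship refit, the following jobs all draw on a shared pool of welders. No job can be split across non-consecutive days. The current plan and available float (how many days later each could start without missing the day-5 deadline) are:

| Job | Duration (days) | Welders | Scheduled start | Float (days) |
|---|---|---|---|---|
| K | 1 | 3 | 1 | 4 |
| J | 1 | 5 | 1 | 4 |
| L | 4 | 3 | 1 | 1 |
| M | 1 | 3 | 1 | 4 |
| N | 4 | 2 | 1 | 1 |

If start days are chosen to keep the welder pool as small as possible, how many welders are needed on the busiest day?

8

Early-start (K@1, J@1, L@1, M@1, N@1) gives peak 16: d1:16  d2:5  d3:5  d4:5  d5:0.
Shift L→2, M→2, N→2.
Schedule K@1, J@1, L@2, M@2, N@2: d1:8  d2:8  d3:5  d4:5  d5:5 — peak 8.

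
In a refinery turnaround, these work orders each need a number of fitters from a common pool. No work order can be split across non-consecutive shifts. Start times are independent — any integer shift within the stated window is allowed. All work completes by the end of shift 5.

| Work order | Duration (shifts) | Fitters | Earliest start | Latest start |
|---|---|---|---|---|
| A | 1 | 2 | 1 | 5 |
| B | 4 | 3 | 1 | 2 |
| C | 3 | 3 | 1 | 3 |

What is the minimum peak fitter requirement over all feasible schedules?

6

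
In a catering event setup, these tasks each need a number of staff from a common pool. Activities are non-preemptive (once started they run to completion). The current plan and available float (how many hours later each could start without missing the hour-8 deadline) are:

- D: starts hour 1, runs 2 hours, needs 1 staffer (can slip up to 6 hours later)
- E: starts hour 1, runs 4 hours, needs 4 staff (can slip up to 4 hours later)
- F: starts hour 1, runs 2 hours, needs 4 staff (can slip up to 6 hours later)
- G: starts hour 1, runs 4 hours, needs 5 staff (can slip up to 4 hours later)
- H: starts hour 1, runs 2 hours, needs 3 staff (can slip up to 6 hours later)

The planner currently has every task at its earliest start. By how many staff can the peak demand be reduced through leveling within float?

9

Early-start peak: h1:17  h2:17  h3:9  h4:9  h5:0  h6:0  h7:0  h8:0 ⇒ 17.
Leveled (D@1, E@1, F@3, G@5, H@1): h1:8  h2:8  h3:8  h4:8  h5:5  h6:5  h7:5  h8:5 ⇒ 8.
Reduction 17 − 8 = 9.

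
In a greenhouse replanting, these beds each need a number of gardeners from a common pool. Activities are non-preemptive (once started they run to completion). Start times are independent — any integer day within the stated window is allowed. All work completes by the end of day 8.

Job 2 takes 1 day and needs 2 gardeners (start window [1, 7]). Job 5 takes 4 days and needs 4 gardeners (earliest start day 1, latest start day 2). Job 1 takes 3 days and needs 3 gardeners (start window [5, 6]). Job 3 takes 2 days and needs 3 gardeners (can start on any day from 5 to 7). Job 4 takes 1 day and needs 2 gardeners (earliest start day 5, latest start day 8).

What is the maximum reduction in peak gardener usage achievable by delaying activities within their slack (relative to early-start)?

2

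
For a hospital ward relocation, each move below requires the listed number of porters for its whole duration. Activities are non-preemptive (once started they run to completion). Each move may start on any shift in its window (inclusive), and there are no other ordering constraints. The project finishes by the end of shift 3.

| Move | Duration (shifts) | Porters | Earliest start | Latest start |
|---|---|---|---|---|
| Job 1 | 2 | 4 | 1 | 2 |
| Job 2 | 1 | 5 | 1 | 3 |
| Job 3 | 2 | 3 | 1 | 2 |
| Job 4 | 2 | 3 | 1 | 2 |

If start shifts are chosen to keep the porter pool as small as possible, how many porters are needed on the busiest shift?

10

Early-start (Job 1@1, Job 2@1, Job 3@1, Job 4@1) gives peak 15: s1:15  s2:10  s3:0.
Shift Job 3→2, Job 4→2.
Schedule Job 1@1, Job 2@1, Job 3@2, Job 4@2: s1:9  s2:10  s3:6 — peak 10.
No arrangement of the 24 feasible schedules does better.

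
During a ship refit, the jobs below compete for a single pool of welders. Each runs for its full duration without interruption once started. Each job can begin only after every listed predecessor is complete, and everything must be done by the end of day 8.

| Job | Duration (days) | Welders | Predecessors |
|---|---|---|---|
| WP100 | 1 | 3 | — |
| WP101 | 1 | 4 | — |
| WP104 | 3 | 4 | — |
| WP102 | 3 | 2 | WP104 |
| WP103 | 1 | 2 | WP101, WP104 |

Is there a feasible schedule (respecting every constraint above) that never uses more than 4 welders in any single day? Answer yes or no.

yes

Schedule WP100@1, WP101@2, WP104@3, WP102@6, WP103@6: d1:3  d2:4  d3:4  d4:4  d5:4  d6:4  d7:2  d8:2 — peak 4 ≤ 4.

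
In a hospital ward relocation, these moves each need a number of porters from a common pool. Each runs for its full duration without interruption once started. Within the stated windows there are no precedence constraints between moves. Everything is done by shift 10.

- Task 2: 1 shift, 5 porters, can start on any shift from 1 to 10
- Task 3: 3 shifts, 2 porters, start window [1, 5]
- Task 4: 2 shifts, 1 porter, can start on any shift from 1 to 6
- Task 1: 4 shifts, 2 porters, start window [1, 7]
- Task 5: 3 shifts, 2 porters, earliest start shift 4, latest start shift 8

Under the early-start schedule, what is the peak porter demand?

10

Early-start schedule: Task 2@1, Task 3@1, Task 4@1, Task 1@1, Task 5@4.
Load per shift: shift 1: 10, shift 2: 5, shift 3: 4, shift 4: 4, shift 5: 2, shift 6: 2, shift 7: 0, shift 8: 0, shift 9: 0, shift 10: 0.
Peak is 10.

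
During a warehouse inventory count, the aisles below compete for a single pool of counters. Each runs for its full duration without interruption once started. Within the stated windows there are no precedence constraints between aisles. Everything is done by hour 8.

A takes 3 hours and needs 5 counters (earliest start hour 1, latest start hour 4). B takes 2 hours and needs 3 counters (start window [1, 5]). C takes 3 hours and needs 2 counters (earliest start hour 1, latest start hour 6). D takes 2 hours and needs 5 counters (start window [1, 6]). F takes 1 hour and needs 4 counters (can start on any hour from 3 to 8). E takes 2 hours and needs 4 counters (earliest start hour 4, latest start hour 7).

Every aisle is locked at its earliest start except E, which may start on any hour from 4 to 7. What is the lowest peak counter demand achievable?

15

E@4: h1:15  h2:15  h3:11  h4:4  h5:4  h6:0  h7:0  h8:0 → peak 15
E@5: h1:15  h2:15  h3:11  h4:0  h5:4  h6:4  h7:0  h8:0 → peak 15
E@6: h1:15  h2:15  h3:11  h4:0  h5:0  h6:4  h7:4  h8:0 → peak 15
E@7: h1:15  h2:15  h3:11  h4:0  h5:0  h6:0  h7:4  h8:4 → peak 15
Best is E@4, peak 15.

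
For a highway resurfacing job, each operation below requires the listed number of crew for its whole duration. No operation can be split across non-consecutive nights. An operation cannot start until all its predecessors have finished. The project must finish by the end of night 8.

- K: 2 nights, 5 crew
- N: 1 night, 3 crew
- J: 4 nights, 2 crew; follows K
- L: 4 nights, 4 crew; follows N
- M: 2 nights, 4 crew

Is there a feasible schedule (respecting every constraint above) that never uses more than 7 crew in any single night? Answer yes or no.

yes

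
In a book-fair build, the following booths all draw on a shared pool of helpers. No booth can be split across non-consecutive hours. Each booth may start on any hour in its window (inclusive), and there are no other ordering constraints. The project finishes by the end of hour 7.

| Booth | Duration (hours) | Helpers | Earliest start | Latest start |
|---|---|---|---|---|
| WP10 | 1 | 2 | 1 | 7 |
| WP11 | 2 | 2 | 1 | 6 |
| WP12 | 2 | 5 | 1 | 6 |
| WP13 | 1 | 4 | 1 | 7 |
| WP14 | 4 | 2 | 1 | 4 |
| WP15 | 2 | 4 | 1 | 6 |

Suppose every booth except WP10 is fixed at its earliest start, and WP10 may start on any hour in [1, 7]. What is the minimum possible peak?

WP10@1: h1:19  h2:13  h3:2  h4:2  h5:0  h6:0  h7:0 → peak 19
WP10@2: h1:17  h2:15  h3:2  h4:2  h5:0  h6:0  h7:0 → peak 17
WP10@3: h1:17  h2:13  h3:4  h4:2  h5:0  h6:0  h7:0 → peak 17
WP10@4: h1:17  h2:13  h3:2  h4:4  h5:0  h6:0  h7:0 → peak 17
WP10@5: h1:17  h2:13  h3:2  h4:2  h5:2  h6:0  h7:0 → peak 17
WP10@6: h1:17  h2:13  h3:2  h4:2  h5:0  h6:2  h7:0 → peak 17
WP10@7: h1:17  h2:13  h3:2  h4:2  h5:0  h6:0  h7:2 → peak 17
Best is WP10@2, peak 17.

17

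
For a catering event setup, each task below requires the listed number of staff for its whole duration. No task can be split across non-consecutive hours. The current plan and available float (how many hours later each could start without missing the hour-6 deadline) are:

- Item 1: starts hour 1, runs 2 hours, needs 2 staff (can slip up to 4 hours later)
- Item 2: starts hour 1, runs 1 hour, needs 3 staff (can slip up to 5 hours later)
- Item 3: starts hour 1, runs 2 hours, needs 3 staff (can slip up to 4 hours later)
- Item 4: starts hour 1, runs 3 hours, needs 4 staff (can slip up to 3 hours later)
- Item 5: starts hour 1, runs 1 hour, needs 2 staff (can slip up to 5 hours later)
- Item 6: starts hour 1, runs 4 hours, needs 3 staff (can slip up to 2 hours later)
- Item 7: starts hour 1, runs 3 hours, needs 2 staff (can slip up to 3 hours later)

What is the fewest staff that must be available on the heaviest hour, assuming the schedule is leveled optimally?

Early-start (Item 1@1, Item 2@1, Item 3@1, Item 4@1, Item 5@1, Item 6@1, Item 7@1) gives peak 19: h1:19  h2:14  h3:9  h4:3  h5:0  h6:0.
Shift Item 2→4, Item 3→5, Item 6→3, Item 7→4.
Schedule Item 1@1, Item 2@4, Item 3@5, Item 4@1, Item 5@1, Item 6@3, Item 7@4: h1:8  h2:6  h3:7  h4:8  h5:8  h6:8 — peak 8.
Total staffer-hours = 45 over 6 hours ⇒ peak ≥ ⌈45/6⌉ = 8, so 8 is optimal.

8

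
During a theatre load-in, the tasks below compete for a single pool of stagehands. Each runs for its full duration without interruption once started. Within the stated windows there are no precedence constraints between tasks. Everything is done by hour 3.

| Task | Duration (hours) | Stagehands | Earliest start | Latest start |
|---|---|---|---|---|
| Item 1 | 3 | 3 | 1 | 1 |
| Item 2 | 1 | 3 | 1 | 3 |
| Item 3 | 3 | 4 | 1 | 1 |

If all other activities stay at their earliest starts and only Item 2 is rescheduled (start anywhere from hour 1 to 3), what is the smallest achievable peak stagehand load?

Item 2@1: h1:10  h2:7  h3:7 → peak 10
Item 2@2: h1:7  h2:10  h3:7 → peak 10
Item 2@3: h1:7  h2:7  h3:10 → peak 10
Best is Item 2@1, peak 10.

10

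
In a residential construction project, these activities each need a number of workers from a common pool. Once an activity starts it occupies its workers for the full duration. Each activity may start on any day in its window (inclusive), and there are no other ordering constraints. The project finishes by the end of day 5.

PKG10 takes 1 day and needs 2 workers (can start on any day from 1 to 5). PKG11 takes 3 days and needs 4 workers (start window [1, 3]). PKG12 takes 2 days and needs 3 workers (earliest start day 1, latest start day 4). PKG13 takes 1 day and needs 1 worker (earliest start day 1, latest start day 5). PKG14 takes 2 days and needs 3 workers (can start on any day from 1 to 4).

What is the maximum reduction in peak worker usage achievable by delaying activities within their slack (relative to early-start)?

Early-start peak: d1:13  d2:10  d3:4  d4:0  d5:0 ⇒ 13.
Leveled (PKG10@1, PKG11@1, PKG12@4, PKG13@2, PKG14@4): d1:6  d2:5  d3:4  d4:6  d5:6 ⇒ 6.
Reduction 13 − 6 = 7.

7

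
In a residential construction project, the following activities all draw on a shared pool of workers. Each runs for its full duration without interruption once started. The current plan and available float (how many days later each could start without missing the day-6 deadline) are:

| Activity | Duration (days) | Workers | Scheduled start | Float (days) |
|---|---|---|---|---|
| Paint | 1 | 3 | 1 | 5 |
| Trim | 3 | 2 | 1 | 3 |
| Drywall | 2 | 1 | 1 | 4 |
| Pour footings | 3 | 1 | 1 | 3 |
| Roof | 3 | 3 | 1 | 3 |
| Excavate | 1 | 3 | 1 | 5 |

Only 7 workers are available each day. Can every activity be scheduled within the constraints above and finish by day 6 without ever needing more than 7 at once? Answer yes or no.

yes

Schedule Paint@1, Trim@1, Drywall@3, Pour footings@3, Roof@4, Excavate@2: d1:5  d2:5  d3:4  d4:5  d5:4  d6:3 — peak 5 ≤ 7.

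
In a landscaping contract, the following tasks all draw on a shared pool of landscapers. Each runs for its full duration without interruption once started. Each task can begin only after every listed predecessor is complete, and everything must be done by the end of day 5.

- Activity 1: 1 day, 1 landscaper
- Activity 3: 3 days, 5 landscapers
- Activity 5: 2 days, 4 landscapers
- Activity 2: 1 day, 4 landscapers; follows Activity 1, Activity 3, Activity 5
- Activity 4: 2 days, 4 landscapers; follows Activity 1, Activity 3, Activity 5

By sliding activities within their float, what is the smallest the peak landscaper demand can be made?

9

Early-start (Activity 1@1, Activity 3@1, Activity 5@1, Activity 2@4, Activity 4@4) gives peak 10: d1:10  d2:9  d3:5  d4:8  d5:4.
Shift Activity 5→2.
Schedule Activity 1@1, Activity 3@1, Activity 5@2, Activity 2@4, Activity 4@4: d1:6  d2:9  d3:9  d4:8  d5:4 — peak 9.
No arrangement of the 12 feasible schedules does better.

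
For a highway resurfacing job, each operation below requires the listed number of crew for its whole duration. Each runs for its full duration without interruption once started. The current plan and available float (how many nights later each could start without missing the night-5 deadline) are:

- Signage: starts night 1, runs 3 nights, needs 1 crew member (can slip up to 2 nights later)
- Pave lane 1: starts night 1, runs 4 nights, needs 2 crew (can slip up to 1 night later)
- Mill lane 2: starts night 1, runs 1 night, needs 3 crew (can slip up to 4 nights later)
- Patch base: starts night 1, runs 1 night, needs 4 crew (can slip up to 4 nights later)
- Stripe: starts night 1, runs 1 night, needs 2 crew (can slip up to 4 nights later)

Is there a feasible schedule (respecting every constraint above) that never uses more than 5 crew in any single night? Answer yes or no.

Schedule Signage@1, Pave lane 1@1, Mill lane 2@4, Patch base@5, Stripe@1: n1:5  n2:3  n3:3  n4:5  n5:4 — peak 5 ≤ 5.

yes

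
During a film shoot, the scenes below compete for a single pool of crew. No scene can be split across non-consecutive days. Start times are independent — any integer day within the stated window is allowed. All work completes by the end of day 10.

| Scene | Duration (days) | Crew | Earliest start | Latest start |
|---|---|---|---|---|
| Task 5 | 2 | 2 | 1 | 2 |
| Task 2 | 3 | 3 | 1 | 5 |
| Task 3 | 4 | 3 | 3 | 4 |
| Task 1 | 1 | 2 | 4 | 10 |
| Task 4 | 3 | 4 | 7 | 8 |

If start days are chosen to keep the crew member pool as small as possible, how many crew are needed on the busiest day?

5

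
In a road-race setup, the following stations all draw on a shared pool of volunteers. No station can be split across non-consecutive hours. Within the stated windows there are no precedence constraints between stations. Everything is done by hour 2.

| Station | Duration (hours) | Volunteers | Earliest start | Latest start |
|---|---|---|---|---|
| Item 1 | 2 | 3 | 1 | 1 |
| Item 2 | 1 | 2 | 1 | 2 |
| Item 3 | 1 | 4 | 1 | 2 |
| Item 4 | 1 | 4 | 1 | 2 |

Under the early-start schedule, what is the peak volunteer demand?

13

Early-start schedule: Item 1@1, Item 2@1, Item 3@1, Item 4@1.
Load per hour: hour 1: 13, hour 2: 3.
Peak is 13.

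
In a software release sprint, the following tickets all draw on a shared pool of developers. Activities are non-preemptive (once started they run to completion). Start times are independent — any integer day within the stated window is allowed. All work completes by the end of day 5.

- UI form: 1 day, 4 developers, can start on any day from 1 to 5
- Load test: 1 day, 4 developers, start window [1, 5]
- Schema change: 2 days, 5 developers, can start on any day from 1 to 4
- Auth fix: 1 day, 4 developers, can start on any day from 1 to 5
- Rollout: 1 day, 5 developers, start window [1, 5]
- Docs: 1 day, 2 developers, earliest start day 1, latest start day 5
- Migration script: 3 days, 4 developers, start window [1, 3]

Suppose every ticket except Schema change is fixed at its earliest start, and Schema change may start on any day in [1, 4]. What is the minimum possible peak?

Schema change@1: d1:28  d2:9  d3:4  d4:0  d5:0 → peak 28
Schema change@2: d1:23  d2:9  d3:9  d4:0  d5:0 → peak 23
Schema change@3: d1:23  d2:4  d3:9  d4:5  d5:0 → peak 23
Schema change@4: d1:23  d2:4  d3:4  d4:5  d5:5 → peak 23
Best is Schema change@2, peak 23.

23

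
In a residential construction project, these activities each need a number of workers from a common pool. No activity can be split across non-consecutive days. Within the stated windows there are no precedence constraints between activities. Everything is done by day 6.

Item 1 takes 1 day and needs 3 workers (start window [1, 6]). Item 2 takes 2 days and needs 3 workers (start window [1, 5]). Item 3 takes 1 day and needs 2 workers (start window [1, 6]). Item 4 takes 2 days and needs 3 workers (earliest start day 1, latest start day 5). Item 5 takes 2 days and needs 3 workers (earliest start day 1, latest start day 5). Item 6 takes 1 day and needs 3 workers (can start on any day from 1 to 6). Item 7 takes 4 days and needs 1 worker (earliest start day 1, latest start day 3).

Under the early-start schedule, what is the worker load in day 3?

At early start, day 3 has: Item 7.
Demand: 1 = 1.

1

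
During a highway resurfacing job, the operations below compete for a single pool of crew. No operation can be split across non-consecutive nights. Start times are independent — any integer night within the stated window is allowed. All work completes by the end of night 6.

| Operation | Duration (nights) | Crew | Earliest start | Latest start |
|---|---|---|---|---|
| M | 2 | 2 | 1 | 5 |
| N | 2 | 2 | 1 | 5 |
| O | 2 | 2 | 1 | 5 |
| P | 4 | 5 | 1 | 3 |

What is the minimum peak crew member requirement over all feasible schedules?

6

Early-start (M@1, N@1, O@1, P@1) gives peak 11: n1:11  n2:11  n3:5  n4:5  n5:0  n6:0.
Shift P→3.
Schedule M@1, N@1, O@1, P@3: n1:6  n2:6  n3:5  n4:5  n5:5  n6:5 — peak 6.
Total crew member-nights = 32 over 6 nights ⇒ peak ≥ ⌈32/6⌉ = 6, so 6 is optimal.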